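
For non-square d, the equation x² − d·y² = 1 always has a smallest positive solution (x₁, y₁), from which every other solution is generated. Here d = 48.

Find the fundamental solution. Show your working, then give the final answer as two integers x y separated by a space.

7 1

d=48: √d = [6; 1,12] (ℓ=2, even), read p_1/q_1
step 0: (6, 1)  from 6·(1,0) + (0,1)
step 1: (7, 1)  from 1·(6,1) + (1,0)
(x₁, y₁) = (7, 1);  7² − 48·1² = 1 ✓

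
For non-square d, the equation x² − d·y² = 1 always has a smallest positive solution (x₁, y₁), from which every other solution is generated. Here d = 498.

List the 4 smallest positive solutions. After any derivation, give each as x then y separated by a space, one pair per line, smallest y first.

179777 8056
64639539457 2896567024
23241404969742401 1041472259739240
8356540122426119709697 374465516875386131936

√498 = [22; 3,6,22,6,3,44, …], period ℓ=6 (even) → k=5
i=0: a=22 ⇒ p=22, q=1
i=1: a=3 ⇒ p=67, q=3
…
i=3: a=22 ⇒ p=9395, q=421
i=4: a=6 ⇒ p=56794, q=2545
i=5: a=3 ⇒ p=179777, q=8056
→ (179777, 8056).  Check: 179777²=32319769729, 498·8056²=32319769728, difference 1.
(179777+8056√498)^2 = 64639539457 + 2896567024√498
(179777+8056√498)^3 = 23241404969742401 + 1041472259739240√498
(179777+8056√498)^4 = 8356540122426119709697 + 374465516875386131936√498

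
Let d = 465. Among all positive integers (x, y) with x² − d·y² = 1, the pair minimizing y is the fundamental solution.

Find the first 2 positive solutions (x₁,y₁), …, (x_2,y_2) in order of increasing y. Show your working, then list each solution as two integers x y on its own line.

15871 736
503777281 23362112

[21; 1,1,3,2,2,2,3,1,1,42] for √465; ℓ=10 ⇒ convergent index 9
k=0  a_k=21  p_k/q_k = 21/1
k=1  a_k=1  p_k/q_k = 22/1
k=2  a_k=1  p_k/q_k = 43/2
k=3  a_k=3  p_k/q_k = 151/7
k=4  a_k=2  p_k/q_k = 345/16
k=5  a_k=2  p_k/q_k = 841/39
k=6  a_k=2  p_k/q_k = 2027/94
k=7  a_k=3  p_k/q_k = 6922/321
k=8  a_k=1  p_k/q_k = 8949/415
k=9  a_k=1  p_k/q_k = 15871/736
(x₁, y₁) = (15871, 736);  15871² − 465·736² = 1 ✓
(15871+736√465)^2 = 503777281 + 23362112√465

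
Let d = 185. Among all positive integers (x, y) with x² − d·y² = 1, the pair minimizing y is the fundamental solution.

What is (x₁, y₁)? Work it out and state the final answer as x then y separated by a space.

9249 680

√185 → a₀=13, period (1,1,1,1,26); ℓ=5 odd so k=9
step 0: (13, 1)  from 13·(1,0) + (0,1)
…
step 4: (68, 5)  from 1·(41,3) + (27,2)
step 5: (1809, 133)  from 26·(68,5) + (41,3)
…
step 8: (5563, 409)  from 1·(3686,271) + (1877,138)
step 9: (9249, 680)  from 1·(5563,409) + (3686,271)
(x₁, y₁) = (9249, 680);  9249² − 185·680² = 1 ✓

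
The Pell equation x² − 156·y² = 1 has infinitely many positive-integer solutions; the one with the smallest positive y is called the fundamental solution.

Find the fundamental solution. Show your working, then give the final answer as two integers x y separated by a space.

√156 = [12; 2,24, …], period ℓ=2 (even) → k=1
k=0  a_k=12  p_k/q_k = 12/1
k=1  a_k=2  p_k/q_k = 25/2
fundamental: x₁=25, y₁=2  (since 625 − 156·4 = 1)

25 2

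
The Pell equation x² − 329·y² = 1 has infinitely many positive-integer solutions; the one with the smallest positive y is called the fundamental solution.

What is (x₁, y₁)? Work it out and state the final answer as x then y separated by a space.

[18; 7,4,2,1,1,4,1,1,2,4,7,36] for √329; ℓ=12 ⇒ convergent index 11
k=0  a_k=18  p_k/q_k = 18/1
…
k=5  a_k=1  p_k/q_k = 2884/159
k=6  a_k=4  p_k/q_k = 13241/730
k=7  a_k=1  p_k/q_k = 16125/889
…
k=10  a_k=4  p_k/q_k = 328794/18127
k=11  a_k=7  p_k/q_k = 2376415/131016
→ (2376415, 131016).  Check: 2376415²=5647348252225, 329·131016²=5647348252224, difference 1.

2376415 131016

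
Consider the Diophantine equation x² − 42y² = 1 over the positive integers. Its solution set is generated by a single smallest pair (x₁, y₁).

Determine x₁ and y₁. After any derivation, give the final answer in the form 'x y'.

13 2

[6; 2,12] for √42; ℓ=2 ⇒ convergent index 1
step 0: (6, 1)  from 6·(1,0) + (0,1)
step 1: (13, 2)  from 2·(6,1) + (1,0)
(x₁, y₁) = (13, 2);  13² − 42·2² = 1 ✓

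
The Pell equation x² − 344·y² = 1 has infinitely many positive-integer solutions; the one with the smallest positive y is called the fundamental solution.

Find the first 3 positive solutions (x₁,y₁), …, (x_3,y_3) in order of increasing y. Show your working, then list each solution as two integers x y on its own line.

[18; 1,1,4,1,3,1,4,1,1,36] for √344; ℓ=10 ⇒ convergent index 9
i=0: a=18 ⇒ p=18, q=1
i=1: a=1 ⇒ p=19, q=1
i=2: a=1 ⇒ p=37, q=2
…
i=4: a=1 ⇒ p=204, q=11
…
i=7: a=4 ⇒ p=4711, q=254
i=8: a=1 ⇒ p=5694, q=307
i=9: a=1 ⇒ p=10405, q=561
fundamental: x₁=10405, y₁=561  (since 108264025 − 344·314721 = 1)
(x_2, y_2) = (10405·10405 + 344·561·561, 10405·561 + 561·10405) = (216528049, 11674410)
(x_3, y_3) = (10405·216528049 + 344·561·11674410, 10405·11674410 + 561·216528049) = (4505948689285, 242944471539)

10405 561
216528049 11674410
4505948689285 242944471539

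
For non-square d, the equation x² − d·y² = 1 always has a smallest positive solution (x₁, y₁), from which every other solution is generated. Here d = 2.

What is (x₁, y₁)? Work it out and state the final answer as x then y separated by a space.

d=2: √d = [1; 2] (ℓ=1, odd), read p_1/q_1
k=0  a_k=1  p_k/q_k = 1/1
k=1  a_k=2  p_k/q_k = 3/2
→ (3, 2).  Check: 3²=9, 2·2²=8, difference 1.

3 2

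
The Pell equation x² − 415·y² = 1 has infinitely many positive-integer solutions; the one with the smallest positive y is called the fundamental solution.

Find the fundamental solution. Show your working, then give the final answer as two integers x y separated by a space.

d=415: √d = [20; 2,1,2,4,6,…,1,2,40] (ℓ=16, even), read p_15/q_15
k=0  a_k=20  p_k/q_k = 20/1
k=1  a_k=2  p_k/q_k = 41/2
k=2  a_k=1  p_k/q_k = 61/3
…
k=4  a_k=4  p_k/q_k = 713/35
…
k=7  a_k=1  p_k/q_k = 9595/471
k=8  a_k=3  p_k/q_k = 33939/1666
k=9  a_k=1  p_k/q_k = 43534/2137
k=10  a_k=1  p_k/q_k = 77473/3803
k=11  a_k=6  p_k/q_k = 508372/24955
…
k=14  a_k=1  p_k/q_k = 6841255/335824
k=15  a_k=2  p_k/q_k = 18412804/903849
→ (18412804, 903849).  Check: 18412804²=339031351142416, 415·903849²=339031351142415, difference 1.

18412804 903849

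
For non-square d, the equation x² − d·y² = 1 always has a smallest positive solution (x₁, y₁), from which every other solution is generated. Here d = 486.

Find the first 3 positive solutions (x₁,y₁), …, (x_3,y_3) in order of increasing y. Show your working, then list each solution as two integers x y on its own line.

√486 → a₀=22, period (22,44); ℓ=2 even so k=1
a_0=22:  p_0=22·1+0=22,  q_0=22·0+1=1
a_1=22:  p_1=22·22+1=485,  q_1=22·1+0=22
→ (485, 22).  Check: 485²=235225, 486·22²=235224, difference 1.
(485+22√486)^2 = 470449 + 21340√486
(485+22√486)^3 = 456335045 + 20699778√486

485 22
470449 21340
456335045 20699778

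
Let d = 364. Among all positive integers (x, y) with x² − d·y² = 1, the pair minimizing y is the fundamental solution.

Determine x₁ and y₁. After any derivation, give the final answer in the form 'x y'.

4954951 259710

d=364: √d = [19; 12,1,2,3,1,8,1,3,2,1,12,38] (ℓ=12, even), read p_11/q_11
step 0: (19, 1)  from 19·(1,0) + (0,1)
step 1: (229, 12)  from 12·(19,1) + (1,0)
…
step 4: (2423, 127)  from 3·(725,38) + (248,13)
step 5: (3148, 165)  from 1·(2423,127) + (725,38)
step 6: (27607, 1447)  from 8·(3148,165) + (2423,127)
step 7: (30755, 1612)  from 1·(27607,1447) + (3148,165)
…
step 9: (270499, 14178)  from 2·(119872,6283) + (30755,1612)
step 10: (390371, 20461)  from 1·(270499,14178) + (119872,6283)
step 11: (4954951, 259710)  from 12·(390371,20461) + (270499,14178)
→ (4954951, 259710).  Check: 4954951²=24551539412401, 364·259710²=24551539412400, difference 1.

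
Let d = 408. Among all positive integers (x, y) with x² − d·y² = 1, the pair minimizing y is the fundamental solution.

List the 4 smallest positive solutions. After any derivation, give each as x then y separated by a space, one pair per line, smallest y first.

101 5
20401 1010
4120901 204015
832401601 41210020

[20; 5,40] for √408; ℓ=2 ⇒ convergent index 1
k=0  a_k=20  p_k/q_k = 20/1
k=1  a_k=5  p_k/q_k = 101/5
fundamental: x₁=101, y₁=5  (since 10201 − 408·25 = 1)
n=2: (101,5)∘(101,5) = (101·101+408·5·5, 101·5+5·101) = (20401,1010)
n=3: (20401,1010)∘(101,5) = (101·20401+408·5·1010, 101·1010+5·20401) = (4120901,204015)
n=4: (4120901,204015)∘(101,5) = (101·4120901+408·5·204015, 101·204015+5·4120901) = (832401601,41210020)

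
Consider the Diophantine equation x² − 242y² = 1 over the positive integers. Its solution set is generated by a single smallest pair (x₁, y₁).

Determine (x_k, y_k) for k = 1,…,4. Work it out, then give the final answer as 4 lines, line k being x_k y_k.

√242 → a₀=15, period (1,1,3,1,14,1,3,1,1,30); ℓ=10 even so k=9
i=0: a=15 ⇒ p=15, q=1
i=1: a=1 ⇒ p=16, q=1
i=2: a=1 ⇒ p=31, q=2
i=3: a=3 ⇒ p=109, q=7
…
i=5: a=14 ⇒ p=2069, q=133
i=6: a=1 ⇒ p=2209, q=142
i=7: a=3 ⇒ p=8696, q=559
i=8: a=1 ⇒ p=10905, q=701
i=9: a=1 ⇒ p=19601, q=1260
(x₁, y₁) = (19601, 1260);  19601² − 242·1260² = 1 ✓
n=2: (19601,1260)∘(19601,1260) = (19601·19601+242·1260·1260, 19601·1260+1260·19601) = (768398401,49394520)
n=3: (768398401,49394520)∘(19601,1260) = (19601·768398401+242·1260·49394520, 19601·49394520+1260·768398401) = (30122754096401,1936363971780)
n=4: (30122754096401,1936363971780)∘(19601,1260) = (19601·30122754096401+242·1260·1936363971780, 19601·1936363971780+1260·30122754096401) = (1180872205318713601,75909340372325040)

19601 1260
768398401 49394520
30122754096401 1936363971780
1180872205318713601 75909340372325040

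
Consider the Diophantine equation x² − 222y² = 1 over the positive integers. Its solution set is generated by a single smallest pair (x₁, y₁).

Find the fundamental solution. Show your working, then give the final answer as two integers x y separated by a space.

149 10

[14; 1,8,1,28] for √222; ℓ=4 ⇒ convergent index 3
i=0: a=14 ⇒ p=14, q=1
…
i=2: a=8 ⇒ p=134, q=9
i=3: a=1 ⇒ p=149, q=10
fundamental: x₁=149, y₁=10  (since 22201 − 222·100 = 1)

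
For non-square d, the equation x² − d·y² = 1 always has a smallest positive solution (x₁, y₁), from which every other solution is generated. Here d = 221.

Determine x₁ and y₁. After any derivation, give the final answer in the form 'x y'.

[14; 1,6,2,6,1,28] for √221; ℓ=6 ⇒ convergent index 5
step 0: (14, 1)  from 14·(1,0) + (0,1)
step 1: (15, 1)  from 1·(14,1) + (1,0)
step 2: (104, 7)  from 6·(15,1) + (14,1)
step 3: (223, 15)  from 2·(104,7) + (15,1)
step 4: (1442, 97)  from 6·(223,15) + (104,7)
step 5: (1665, 112)  from 1·(1442,97) + (223,15)
fundamental: x₁=1665, y₁=112  (since 2772225 − 221·12544 = 1)

1665 112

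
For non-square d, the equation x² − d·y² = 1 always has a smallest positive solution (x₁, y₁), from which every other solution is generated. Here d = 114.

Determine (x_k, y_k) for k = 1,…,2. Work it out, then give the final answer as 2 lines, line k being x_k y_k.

1025 96
2101249 196800

d=114: √d = [10; 1,2,10,2,1,20] (ℓ=6, even), read p_5/q_5
i=0: a=10 ⇒ p=10, q=1
…
i=2: a=2 ⇒ p=32, q=3
i=3: a=10 ⇒ p=331, q=31
i=4: a=2 ⇒ p=694, q=65
i=5: a=1 ⇒ p=1025, q=96
→ (1025, 96).  Check: 1025²=1050625, 114·96²=1050624, difference 1.
(1025+96√114)^2 = 2101249 + 196800√114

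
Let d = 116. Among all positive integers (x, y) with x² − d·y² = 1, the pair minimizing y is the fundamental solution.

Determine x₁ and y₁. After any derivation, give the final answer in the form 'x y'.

9801 910

√116 → a₀=10, period (1,3,2,1,4,1,2,3,1,20); ℓ=10 even so k=9
a_0=10:  p_0=10·1+0=10,  q_0=10·0+1=1
a_1=1:  p_1=1·10+1=11,  q_1=1·1+0=1
a_2=3:  p_2=3·11+10=43,  q_2=3·1+1=4
…
a_4=1:  p_4=1·97+43=140,  q_4=1·9+4=13
a_5=4:  p_5=4·140+97=657,  q_5=4·13+9=61
a_6=1:  p_6=1·657+140=797,  q_6=1·61+13=74
a_7=2:  p_7=2·797+657=2251,  q_7=2·74+61=209
a_8=3:  p_8=3·2251+797=7550,  q_8=3·209+74=701
a_9=1:  p_9=1·7550+2251=9801,  q_9=1·701+209=910
(x₁, y₁) = (9801, 910);  9801² − 116·910² = 1 ✓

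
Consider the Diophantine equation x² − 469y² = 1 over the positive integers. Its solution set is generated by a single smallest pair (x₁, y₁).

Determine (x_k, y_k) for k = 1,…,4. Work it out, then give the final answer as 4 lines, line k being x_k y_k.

√469 → a₀=21, period (1,1,1,10,6,10,1,1,1,42); ℓ=10 even so k=9
a_0=21:  p_0=21·1+0=21,  q_0=21·0+1=1
a_1=1:  p_1=1·21+1=22,  q_1=1·1+0=1
…
a_6=10:  p_6=10·4223+693=42923,  q_6=10·195+32=1982
…
a_8=1:  p_8=1·47146+42923=90069,  q_8=1·2177+1982=4159
a_9=1:  p_9=1·90069+47146=137215,  q_9=1·4159+2177=6336
fundamental: x₁=137215, y₁=6336  (since 18827956225 − 469·40144896 = 1)
k=2:  x_2 = 137215·137215+469·6336·6336 = 37655912449,  y_2 = 137215·6336+6336·137215 = 1738788480
k=3:  x_3 = 137215·37655912449+469·6336·1738788480 = 10333912053241855,  y_3 = 137215·1738788480+6336·37655912449 = 477175722560064
k=4:  x_4 = 137215·10333912053241855+469·6336·477175722560064 = 2835935484733506355201,  y_4 = 137215·477175722560064+6336·10333912053241855 = 130951333540419575040

137215 6336
37655912449 1738788480
10333912053241855 477175722560064
2835935484733506355201 130951333540419575040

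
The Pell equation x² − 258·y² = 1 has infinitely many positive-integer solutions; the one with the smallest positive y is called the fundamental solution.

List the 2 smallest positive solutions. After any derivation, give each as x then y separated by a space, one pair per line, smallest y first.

257 16
132097 8224

d=258: √d = [16; 16,32] (ℓ=2, even), read p_1/q_1
a_0=16:  p_0=16·1+0=16,  q_0=16·0+1=1
a_1=16:  p_1=16·16+1=257,  q_1=16·1+0=16
(x₁, y₁) = (257, 16);  257² − 258·16² = 1 ✓
k=2:  x_2 = 257·257+258·16·16 = 132097,  y_2 = 257·16+16·257 = 8224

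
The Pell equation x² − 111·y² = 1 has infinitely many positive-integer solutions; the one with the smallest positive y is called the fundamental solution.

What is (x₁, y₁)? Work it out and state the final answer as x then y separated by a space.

295 28

√111 → a₀=10, period (1,1,6,1,1,20); ℓ=6 even so k=5
step 0: (10, 1)  from 10·(1,0) + (0,1)
step 1: (11, 1)  from 1·(10,1) + (1,0)
step 2: (21, 2)  from 1·(11,1) + (10,1)
…
step 4: (158, 15)  from 1·(137,13) + (21,2)
step 5: (295, 28)  from 1·(158,15) + (137,13)
fundamental: x₁=295, y₁=28  (since 87025 − 111·784 = 1)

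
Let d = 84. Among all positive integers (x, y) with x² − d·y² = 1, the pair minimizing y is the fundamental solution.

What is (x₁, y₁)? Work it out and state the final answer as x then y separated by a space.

55 6

[9; 6,18] for √84; ℓ=2 ⇒ convergent index 1
a_0=9:  p_0=9·1+0=9,  q_0=9·0+1=1
a_1=6:  p_1=6·9+1=55,  q_1=6·1+0=6
fundamental: x₁=55, y₁=6  (since 3025 − 84·36 = 1)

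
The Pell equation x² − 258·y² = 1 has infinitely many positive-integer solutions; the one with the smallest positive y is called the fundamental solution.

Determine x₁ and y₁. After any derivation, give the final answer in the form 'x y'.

d=258: √d = [16; 16,32] (ℓ=2, even), read p_1/q_1
a_0=16:  p_0=16·1+0=16,  q_0=16·0+1=1
a_1=16:  p_1=16·16+1=257,  q_1=16·1+0=16
(x₁, y₁) = (257, 16);  257² − 258·16² = 1 ✓

257 16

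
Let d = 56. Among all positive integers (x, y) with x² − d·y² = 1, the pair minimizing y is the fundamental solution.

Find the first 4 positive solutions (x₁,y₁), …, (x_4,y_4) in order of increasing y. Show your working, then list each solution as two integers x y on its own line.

d=56: √d = [7; 2,14] (ℓ=2, even), read p_1/q_1
step 0: (7, 1)  from 7·(1,0) + (0,1)
step 1: (15, 2)  from 2·(7,1) + (1,0)
fundamental: x₁=15, y₁=2  (since 225 − 56·4 = 1)
(x_2, y_2) = (15·15 + 56·2·2, 15·2 + 2·15) = (449, 60)
(x_3, y_3) = (15·449 + 56·2·60, 15·60 + 2·449) = (13455, 1798)
(x_4, y_4) = (15·13455 + 56·2·1798, 15·1798 + 2·13455) = (403201, 53880)

15 2
449 60
13455 1798
403201 53880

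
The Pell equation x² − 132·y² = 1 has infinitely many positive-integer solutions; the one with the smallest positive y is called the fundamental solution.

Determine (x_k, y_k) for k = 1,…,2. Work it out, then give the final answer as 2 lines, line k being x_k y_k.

23 2
1057 92

[11; 2,22] for √132; ℓ=2 ⇒ convergent index 1
a_0=11:  p_0=11·1+0=11,  q_0=11·0+1=1
a_1=2:  p_1=2·11+1=23,  q_1=2·1+0=2
fundamental: x₁=23, y₁=2  (since 529 − 132·4 = 1)
(23+2√132)^2 = 1057 + 92√132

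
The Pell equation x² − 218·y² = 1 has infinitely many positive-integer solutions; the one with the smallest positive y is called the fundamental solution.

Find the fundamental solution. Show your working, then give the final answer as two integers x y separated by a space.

126003 8534

[14; 1,3,3,1,28] for √218; ℓ=5 ⇒ convergent index 9
k=0  a_k=14  p_k/q_k = 14/1
k=1  a_k=1  p_k/q_k = 15/1
k=2  a_k=3  p_k/q_k = 59/4
k=3  a_k=3  p_k/q_k = 192/13
k=4  a_k=1  p_k/q_k = 251/17
…
k=6  a_k=1  p_k/q_k = 7471/506
…
k=8  a_k=3  p_k/q_k = 96370/6527
k=9  a_k=1  p_k/q_k = 126003/8534
→ (126003, 8534).  Check: 126003²=15876756009, 218·8534²=15876756008, difference 1.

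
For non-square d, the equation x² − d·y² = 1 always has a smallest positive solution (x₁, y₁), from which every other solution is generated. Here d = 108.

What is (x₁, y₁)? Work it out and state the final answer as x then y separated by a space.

d=108: √d = [10; 2,1,1,4,1,1,2,20] (ℓ=8, even), read p_7/q_7
i=0: a=10 ⇒ p=10, q=1
…
i=4: a=4 ⇒ p=239, q=23
…
i=6: a=1 ⇒ p=530, q=51
i=7: a=2 ⇒ p=1351, q=130
→ (1351, 130).  Check: 1351²=1825201, 108·130²=1825200, difference 1.

1351 130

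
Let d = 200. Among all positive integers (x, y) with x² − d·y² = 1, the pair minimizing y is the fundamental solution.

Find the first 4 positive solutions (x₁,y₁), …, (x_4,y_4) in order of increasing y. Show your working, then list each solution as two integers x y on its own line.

d=200: √d = [14; 7,28] (ℓ=2, even), read p_1/q_1
i=0: a=14 ⇒ p=14, q=1
i=1: a=7 ⇒ p=99, q=7
fundamental: x₁=99, y₁=7  (since 9801 − 200·49 = 1)
n=2: (99,7)∘(99,7) = (99·99+200·7·7, 99·7+7·99) = (19601,1386)
n=3: (19601,1386)∘(99,7) = (99·19601+200·7·1386, 99·1386+7·19601) = (3880899,274421)
n=4: (3880899,274421)∘(99,7) = (99·3880899+200·7·274421, 99·274421+7·3880899) = (768398401,54333972)

99 7
19601 1386
3880899 274421
768398401 54333972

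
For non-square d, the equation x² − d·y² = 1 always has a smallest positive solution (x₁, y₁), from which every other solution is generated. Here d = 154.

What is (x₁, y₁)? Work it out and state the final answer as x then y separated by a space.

√154 = [12; 2,2,3,1,2,1,3,2,2,24, …], period ℓ=10 (even) → k=9
k=0  a_k=12  p_k/q_k = 12/1
…
k=7  a_k=3  p_k/q_k = 3847/310
k=8  a_k=2  p_k/q_k = 8724/703
k=9  a_k=2  p_k/q_k = 21295/1716
→ (21295, 1716).  Check: 21295²=453477025, 154·1716²=453477024, difference 1.

21295 1716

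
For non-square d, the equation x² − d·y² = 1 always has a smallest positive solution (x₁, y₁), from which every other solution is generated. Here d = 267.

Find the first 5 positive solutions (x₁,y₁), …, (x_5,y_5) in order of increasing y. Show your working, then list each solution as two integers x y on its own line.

2402 147
11539207 706188
55434348026 3392527005
266306596377697 16297699025832
1279336833564108362 78294142727569923

√267 → a₀=16, period (2,1,15,1,2,32); ℓ=6 even so k=5
a_0=16:  p_0=16·1+0=16,  q_0=16·0+1=1
…
a_3=15:  p_3=15·49+33=768,  q_3=15·3+2=47
a_4=1:  p_4=1·768+49=817,  q_4=1·47+3=50
a_5=2:  p_5=2·817+768=2402,  q_5=2·50+47=147
→ (2402, 147).  Check: 2402²=5769604, 267·147²=5769603, difference 1.
k=2:  x_2 = 2402·2402+267·147·147 = 11539207,  y_2 = 2402·147+147·2402 = 706188
k=3:  x_3 = 2402·11539207+267·147·706188 = 55434348026,  y_3 = 2402·706188+147·11539207 = 3392527005
k=4:  x_4 = 2402·55434348026+267·147·3392527005 = 266306596377697,  y_4 = 2402·3392527005+147·55434348026 = 16297699025832
k=5:  x_5 = 2402·266306596377697+267·147·16297699025832 = 1279336833564108362,  y_5 = 2402·16297699025832+147·266306596377697 = 78294142727569923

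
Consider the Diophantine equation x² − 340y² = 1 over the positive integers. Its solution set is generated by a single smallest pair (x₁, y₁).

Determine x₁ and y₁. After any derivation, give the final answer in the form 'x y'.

285769 15498

√340 → a₀=18, period (2,3,1,1,1,…,3,2,36); ℓ=14 even so k=13
k=0  a_k=18  p_k/q_k = 18/1
k=1  a_k=2  p_k/q_k = 37/2
k=2  a_k=3  p_k/q_k = 129/7
…
k=4  a_k=1  p_k/q_k = 295/16
…
k=6  a_k=1  p_k/q_k = 756/41
k=7  a_k=8  p_k/q_k = 6509/353
k=8  a_k=1  p_k/q_k = 7265/394
…
k=10  a_k=1  p_k/q_k = 21039/1141
k=11  a_k=1  p_k/q_k = 34813/1888
k=12  a_k=3  p_k/q_k = 125478/6805
k=13  a_k=2  p_k/q_k = 285769/15498
(x₁, y₁) = (285769, 15498);  285769² − 340·15498² = 1 ✓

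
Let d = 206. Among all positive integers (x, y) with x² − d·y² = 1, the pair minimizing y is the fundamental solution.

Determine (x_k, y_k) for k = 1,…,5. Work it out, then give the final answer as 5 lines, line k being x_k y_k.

√206 → a₀=14, period (2,1,5,14,5,1,2,28); ℓ=8 even so k=7
k=0  a_k=14  p_k/q_k = 14/1
…
k=2  a_k=1  p_k/q_k = 43/3
…
k=5  a_k=5  p_k/q_k = 17539/1222
k=6  a_k=1  p_k/q_k = 20998/1463
k=7  a_k=2  p_k/q_k = 59535/4148
(x₁, y₁) = (59535, 4148);  59535² − 206·4148² = 1 ✓
n=2: (59535,4148)∘(59535,4148) = (59535·59535+206·4148·4148, 59535·4148+4148·59535) = (7088832449,493902360)
n=3: (7088832449,493902360)∘(59535,4148) = (59535·7088832449+206·4148·493902360, 59535·493902360+4148·7088832449) = (844067279642895,58808954001052)
n=4: (844067279642895,58808954001052)∘(59535,4148) = (59535·844067279642895+206·4148·58808954001052, 59535·58808954001052+4148·844067279642895) = (100503090979990675201,7002382152411359280)
n=5: (100503090979990675201,7002382152411359280)∘(59535,4148) = (59535·100503090979990675201+206·4148·7002382152411359280, 59535·7002382152411359280+4148·100503090979990675201) = (11966903042143422416540175,833773642828811595468548)

59535 4148
7088832449 493902360
844067279642895 58808954001052
100503090979990675201 7002382152411359280
11966903042143422416540175 833773642828811595468548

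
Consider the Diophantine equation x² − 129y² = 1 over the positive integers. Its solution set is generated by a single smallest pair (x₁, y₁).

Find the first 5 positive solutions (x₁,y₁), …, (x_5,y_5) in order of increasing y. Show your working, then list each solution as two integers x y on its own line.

d=129: √d = [11; 2,1,3,1,6,1,3,1,2,22] (ℓ=10, even), read p_9/q_9
a_0=11:  p_0=11·1+0=11,  q_0=11·0+1=1
…
a_3=3:  p_3=3·34+23=125,  q_3=3·3+2=11
…
a_5=6:  p_5=6·159+125=1079,  q_5=6·14+11=95
…
a_7=3:  p_7=3·1238+1079=4793,  q_7=3·109+95=422
a_8=1:  p_8=1·4793+1238=6031,  q_8=1·422+109=531
a_9=2:  p_9=2·6031+4793=16855,  q_9=2·531+422=1484
→ (16855, 1484).  Check: 16855²=284091025, 129·1484²=284091024, difference 1.
(16855+1484√129)^2 = 568182049 + 50025640√129
(16855+1484√129)^3 = 19153416854935 + 1686364322916√129
(16855+1484√129)^4 = 645661681611676801 + 56847341275472720√129
(16855+1484√129)^5 = 21765255267976208106775 + 1916323872709821068284√129

16855 1484
568182049 50025640
19153416854935 1686364322916
645661681611676801 56847341275472720
21765255267976208106775 1916323872709821068284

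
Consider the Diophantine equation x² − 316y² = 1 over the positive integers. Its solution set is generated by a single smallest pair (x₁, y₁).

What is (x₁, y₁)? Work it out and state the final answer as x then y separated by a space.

[17; 1,3,2,8,2,3,1,34] for √316; ℓ=8 ⇒ convergent index 7
a_0=17:  p_0=17·1+0=17,  q_0=17·0+1=1
a_1=1:  p_1=1·17+1=18,  q_1=1·1+0=1
…
a_3=2:  p_3=2·71+18=160,  q_3=2·4+1=9
a_4=8:  p_4=8·160+71=1351,  q_4=8·9+4=76
…
a_6=3:  p_6=3·2862+1351=9937,  q_6=3·161+76=559
a_7=1:  p_7=1·9937+2862=12799,  q_7=1·559+161=720
→ (12799, 720).  Check: 12799²=163814401, 316·720²=163814400, difference 1.

12799 720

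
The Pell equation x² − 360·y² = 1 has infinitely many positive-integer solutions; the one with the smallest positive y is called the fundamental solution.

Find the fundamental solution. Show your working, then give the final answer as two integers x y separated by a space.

19 1

√360 = [18; 1,36, …], period ℓ=2 (even) → k=1
step 0: (18, 1)  from 18·(1,0) + (0,1)
step 1: (19, 1)  from 1·(18,1) + (1,0)
(x₁, y₁) = (19, 1);  19² − 360·1² = 1 ✓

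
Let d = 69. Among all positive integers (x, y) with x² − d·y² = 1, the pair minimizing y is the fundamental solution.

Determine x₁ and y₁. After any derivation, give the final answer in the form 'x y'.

7775 936

[8; 3,3,1,4,1,3,3,16] for √69; ℓ=8 ⇒ convergent index 7
k=0  a_k=8  p_k/q_k = 8/1
k=1  a_k=3  p_k/q_k = 25/3
k=2  a_k=3  p_k/q_k = 83/10
k=3  a_k=1  p_k/q_k = 108/13
k=4  a_k=4  p_k/q_k = 515/62
k=5  a_k=1  p_k/q_k = 623/75
k=6  a_k=3  p_k/q_k = 2384/287
k=7  a_k=3  p_k/q_k = 7775/936
→ (7775, 936).  Check: 7775²=60450625, 69·936²=60450624, difference 1.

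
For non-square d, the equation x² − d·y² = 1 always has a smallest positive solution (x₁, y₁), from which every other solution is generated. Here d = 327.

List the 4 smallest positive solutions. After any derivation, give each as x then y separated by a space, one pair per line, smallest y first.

217 12
94177 5208
40872601 2260260
17738614657 980947632

[18; 12,36] for √327; ℓ=2 ⇒ convergent index 1
i=0: a=18 ⇒ p=18, q=1
i=1: a=12 ⇒ p=217, q=12
→ (217, 12).  Check: 217²=47089, 327·12²=47088, difference 1.
(x_2, y_2) = (217·217 + 327·12·12, 217·12 + 12·217) = (94177, 5208)
(x_3, y_3) = (217·94177 + 327·12·5208, 217·5208 + 12·94177) = (40872601, 2260260)
(x_4, y_4) = (217·40872601 + 327·12·2260260, 217·2260260 + 12·40872601) = (17738614657, 980947632)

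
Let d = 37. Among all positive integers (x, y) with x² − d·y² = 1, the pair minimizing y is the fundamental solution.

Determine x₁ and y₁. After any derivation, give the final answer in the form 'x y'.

73 12

d=37: √d = [6; 12] (ℓ=1, odd), read p_1/q_1
step 0: (6, 1)  from 6·(1,0) + (0,1)
step 1: (73, 12)  from 12·(6,1) + (1,0)
(x₁, y₁) = (73, 12);  73² − 37·12² = 1 ✓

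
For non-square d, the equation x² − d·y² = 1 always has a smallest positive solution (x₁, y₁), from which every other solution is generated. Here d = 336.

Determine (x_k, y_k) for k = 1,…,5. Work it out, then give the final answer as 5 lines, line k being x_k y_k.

55 3
6049 330
665335 36297
73180801 3992340
8049222775 439121103

√336 = [18; 3,36, …], period ℓ=2 (even) → k=1
step 0: (18, 1)  from 18·(1,0) + (0,1)
step 1: (55, 3)  from 3·(18,1) + (1,0)
(x₁, y₁) = (55, 3);  55² − 336·3² = 1 ✓
n=2: (55,3)∘(55,3) = (55·55+336·3·3, 55·3+3·55) = (6049,330)
n=3: (6049,330)∘(55,3) = (55·6049+336·3·330, 55·330+3·6049) = (665335,36297)
n=4: (665335,36297)∘(55,3) = (55·665335+336·3·36297, 55·36297+3·665335) = (73180801,3992340)
n=5: (73180801,3992340)∘(55,3) = (55·73180801+336·3·3992340, 55·3992340+3·73180801) = (8049222775,439121103)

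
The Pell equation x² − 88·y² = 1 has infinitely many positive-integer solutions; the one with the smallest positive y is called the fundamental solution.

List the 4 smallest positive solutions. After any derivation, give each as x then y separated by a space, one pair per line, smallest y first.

√88 = [9; 2,1,1,1,2,18, …], period ℓ=6 (even) → k=5
step 0: (9, 1)  from 9·(1,0) + (0,1)
step 1: (19, 2)  from 2·(9,1) + (1,0)
step 2: (28, 3)  from 1·(19,2) + (9,1)
step 3: (47, 5)  from 1·(28,3) + (19,2)
step 4: (75, 8)  from 1·(47,5) + (28,3)
step 5: (197, 21)  from 2·(75,8) + (47,5)
fundamental: x₁=197, y₁=21  (since 38809 − 88·441 = 1)
n=2: (197,21)∘(197,21) = (197·197+88·21·21, 197·21+21·197) = (77617,8274)
n=3: (77617,8274)∘(197,21) = (197·77617+88·21·8274, 197·8274+21·77617) = (30580901,3259935)
n=4: (30580901,3259935)∘(197,21) = (197·30580901+88·21·3259935, 197·3259935+21·30580901) = (12048797377,1284406116)

197 21
77617 8274
30580901 3259935
12048797377 1284406116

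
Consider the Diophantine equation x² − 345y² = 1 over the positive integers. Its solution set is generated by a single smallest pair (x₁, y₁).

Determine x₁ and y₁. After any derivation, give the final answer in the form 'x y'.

6761 364

√345 → a₀=18, period (1,1,2,1,6,1,2,1,1,36); ℓ=10 even so k=9
k=0  a_k=18  p_k/q_k = 18/1
…
k=2  a_k=1  p_k/q_k = 37/2
k=3  a_k=2  p_k/q_k = 93/5
k=4  a_k=1  p_k/q_k = 130/7
k=5  a_k=6  p_k/q_k = 873/47
k=6  a_k=1  p_k/q_k = 1003/54
k=7  a_k=2  p_k/q_k = 2879/155
k=8  a_k=1  p_k/q_k = 3882/209
k=9  a_k=1  p_k/q_k = 6761/364
→ (6761, 364).  Check: 6761²=45711121, 345·364²=45711120, difference 1.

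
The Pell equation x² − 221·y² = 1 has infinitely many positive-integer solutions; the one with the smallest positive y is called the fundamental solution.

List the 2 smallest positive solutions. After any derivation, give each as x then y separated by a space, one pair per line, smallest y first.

1665 112
5544449 372960

[14; 1,6,2,6,1,28] for √221; ℓ=6 ⇒ convergent index 5
a_0=14:  p_0=14·1+0=14,  q_0=14·0+1=1
…
a_4=6:  p_4=6·223+104=1442,  q_4=6·15+7=97
a_5=1:  p_5=1·1442+223=1665,  q_5=1·97+15=112
(x₁, y₁) = (1665, 112);  1665² − 221·112² = 1 ✓
n=2: (1665,112)∘(1665,112) = (1665·1665+221·112·112, 1665·112+112·1665) = (5544449,372960)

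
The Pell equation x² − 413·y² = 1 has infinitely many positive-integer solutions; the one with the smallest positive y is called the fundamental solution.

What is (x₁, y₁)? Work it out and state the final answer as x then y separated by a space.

113399 5580

[20; 3,9,1,4,1,9,3,40] for √413; ℓ=8 ⇒ convergent index 7
k=0  a_k=20  p_k/q_k = 20/1
k=1  a_k=3  p_k/q_k = 61/3
k=2  a_k=9  p_k/q_k = 569/28
k=3  a_k=1  p_k/q_k = 630/31
…
k=5  a_k=1  p_k/q_k = 3719/183
k=6  a_k=9  p_k/q_k = 36560/1799
k=7  a_k=3  p_k/q_k = 113399/5580
→ (113399, 5580).  Check: 113399²=12859333201, 413·5580²=12859333200, difference 1.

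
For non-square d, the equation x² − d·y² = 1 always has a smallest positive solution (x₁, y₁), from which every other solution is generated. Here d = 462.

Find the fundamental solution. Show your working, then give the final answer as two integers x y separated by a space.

√462 = [21; 2,42, …], period ℓ=2 (even) → k=1
i=0: a=21 ⇒ p=21, q=1
i=1: a=2 ⇒ p=43, q=2
→ (43, 2).  Check: 43²=1849, 462·2²=1848, difference 1.

43 2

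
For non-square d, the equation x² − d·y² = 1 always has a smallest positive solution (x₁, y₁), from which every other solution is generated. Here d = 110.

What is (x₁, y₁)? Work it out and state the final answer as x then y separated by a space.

21 2

√110 → a₀=10, period (2,20); ℓ=2 even so k=1
a_0=10:  p_0=10·1+0=10,  q_0=10·0+1=1
a_1=2:  p_1=2·10+1=21,  q_1=2·1+0=2
→ (21, 2).  Check: 21²=441, 110·2²=440, difference 1.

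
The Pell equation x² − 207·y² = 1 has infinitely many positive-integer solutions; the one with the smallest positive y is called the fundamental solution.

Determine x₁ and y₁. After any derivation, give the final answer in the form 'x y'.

1151 80

d=207: √d = [14; 2,1,1,2,1,1,2,28] (ℓ=8, even), read p_7/q_7
k=0  a_k=14  p_k/q_k = 14/1
k=1  a_k=2  p_k/q_k = 29/2
k=2  a_k=1  p_k/q_k = 43/3
…
k=6  a_k=1  p_k/q_k = 446/31
k=7  a_k=2  p_k/q_k = 1151/80
→ (1151, 80).  Check: 1151²=1324801, 207·80²=1324800, difference 1.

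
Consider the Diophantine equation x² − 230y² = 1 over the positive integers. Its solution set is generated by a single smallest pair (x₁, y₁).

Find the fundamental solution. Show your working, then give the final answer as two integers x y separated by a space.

√230 → a₀=15, period (6,30); ℓ=2 even so k=1
step 0: (15, 1)  from 15·(1,0) + (0,1)
step 1: (91, 6)  from 6·(15,1) + (1,0)
(x₁, y₁) = (91, 6);  91² − 230·6² = 1 ✓

91 6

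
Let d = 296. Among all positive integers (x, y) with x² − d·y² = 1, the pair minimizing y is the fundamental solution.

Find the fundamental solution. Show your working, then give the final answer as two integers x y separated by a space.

3699 215

[17; 4,1,7,1,4,34] for √296; ℓ=6 ⇒ convergent index 5
a_0=17:  p_0=17·1+0=17,  q_0=17·0+1=1
…
a_4=1:  p_4=1·671+86=757,  q_4=1·39+5=44
a_5=4:  p_5=4·757+671=3699,  q_5=4·44+39=215
fundamental: x₁=3699, y₁=215  (since 13682601 − 296·46225 = 1)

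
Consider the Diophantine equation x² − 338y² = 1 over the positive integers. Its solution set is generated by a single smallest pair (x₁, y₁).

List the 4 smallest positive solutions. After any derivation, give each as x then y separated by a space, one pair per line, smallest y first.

√338 → a₀=18, period (2,1,1,2,36); ℓ=5 odd so k=9
step 0: (18, 1)  from 18·(1,0) + (0,1)
…
step 2: (55, 3)  from 1·(37,2) + (18,1)
…
step 6: (17631, 959)  from 2·(8696,473) + (239,13)
…
step 8: (43958, 2391)  from 1·(26327,1432) + (17631,959)
step 9: (114243, 6214)  from 2·(43958,2391) + (26327,1432)
fundamental: x₁=114243, y₁=6214  (since 13051463049 − 338·38613796 = 1)
n=2: (114243,6214)∘(114243,6214) = (114243·114243+338·6214·6214, 114243·6214+6214·114243) = (26102926097,1419812004)
n=3: (26102926097,1419812004)∘(114243,6214) = (114243·26102926097+338·6214·1419812004, 114243·1419812004+6214·26102926097) = (5964153172084899,324407165539730)
n=4: (5964153172084899,324407165539730)∘(114243,6214) = (114243·5964153172084899+338·6214·324407165539730, 114243·324407165539730+6214·5964153172084899) = (1362725501650887306817,74122495624090936776)

114243 6214
26102926097 1419812004
5964153172084899 324407165539730
1362725501650887306817 74122495624090936776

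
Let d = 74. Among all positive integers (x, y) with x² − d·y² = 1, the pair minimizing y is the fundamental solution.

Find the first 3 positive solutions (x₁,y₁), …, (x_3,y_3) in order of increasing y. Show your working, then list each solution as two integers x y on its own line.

3699 430
27365201 3181140
202447753299 23534073290

[8; 1,1,1,1,16] for √74; ℓ=5 ⇒ convergent index 9
step 0: (8, 1)  from 8·(1,0) + (0,1)
…
step 3: (26, 3)  from 1·(17,2) + (9,1)
…
step 5: (714, 83)  from 16·(43,5) + (26,3)
step 6: (757, 88)  from 1·(714,83) + (43,5)
…
step 8: (2228, 259)  from 1·(1471,171) + (757,88)
step 9: (3699, 430)  from 1·(2228,259) + (1471,171)
fundamental: x₁=3699, y₁=430  (since 13682601 − 74·184900 = 1)
(x_2, y_2) = (3699·3699 + 74·430·430, 3699·430 + 430·3699) = (27365201, 3181140)
(x_3, y_3) = (3699·27365201 + 74·430·3181140, 3699·3181140 + 430·27365201) = (202447753299, 23534073290)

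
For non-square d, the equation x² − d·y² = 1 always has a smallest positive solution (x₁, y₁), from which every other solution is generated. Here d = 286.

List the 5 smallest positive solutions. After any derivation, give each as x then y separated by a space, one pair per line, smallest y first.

d=286: √d = [16; 1,10,3,3,2,3,3,10,1,32] (ℓ=10, even), read p_9/q_9
k=0  a_k=16  p_k/q_k = 16/1
…
k=4  a_k=3  p_k/q_k = 1911/113
…
k=8  a_k=10  p_k/q_k = 512132/30283
k=9  a_k=1  p_k/q_k = 561835/33222
(x₁, y₁) = (561835, 33222);  561835² − 286·33222² = 1 ✓
(x_2, y_2) = (561835·561835 + 286·33222·33222, 561835·33222 + 33222·561835) = (631317134449, 37330564740)
(x_3, y_3) = (561835·631317134449 + 286·33222·37330564740, 561835·37330564740 + 33222·631317134449) = (709392124465745995, 41947235681362578)
(x_4, y_4) = (561835·709392124465745995 + 286·33222·41947235681362578, 561835·41947235681362578 + 33222·709392124465745995) = (797122648497793485067201, 47134850318039357456520)
(x_5, y_5) = (561835·797122648497793485067201 + 286·33222·47134850318039357456520, 561835·47134850318039357456520 + 33222·797122648497793485067201) = (895702806436806213240996001675, 52964017256829337557486465822)

561835 33222
631317134449 37330564740
709392124465745995 41947235681362578
797122648497793485067201 47134850318039357456520
895702806436806213240996001675 52964017256829337557486465822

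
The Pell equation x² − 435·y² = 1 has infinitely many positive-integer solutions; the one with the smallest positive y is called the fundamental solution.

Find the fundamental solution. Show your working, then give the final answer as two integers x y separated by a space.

146 7

√435 = [20; 1,5,1,40, …], period ℓ=4 (even) → k=3
step 0: (20, 1)  from 20·(1,0) + (0,1)
step 1: (21, 1)  from 1·(20,1) + (1,0)
step 2: (125, 6)  from 5·(21,1) + (20,1)
step 3: (146, 7)  from 1·(125,6) + (21,1)
→ (146, 7).  Check: 146²=21316, 435·7²=21315, difference 1.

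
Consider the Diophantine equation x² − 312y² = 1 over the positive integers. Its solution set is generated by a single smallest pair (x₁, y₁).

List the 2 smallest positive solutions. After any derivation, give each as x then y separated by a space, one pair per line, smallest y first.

√312 = [17; 1,1,1,34, …], period ℓ=4 (even) → k=3
a_0=17:  p_0=17·1+0=17,  q_0=17·0+1=1
a_1=1:  p_1=1·17+1=18,  q_1=1·1+0=1
a_2=1:  p_2=1·18+17=35,  q_2=1·1+1=2
a_3=1:  p_3=1·35+18=53,  q_3=1·2+1=3
→ (53, 3).  Check: 53²=2809, 312·3²=2808, difference 1.
n=2: (53,3)∘(53,3) = (53·53+312·3·3, 53·3+3·53) = (5617,318)

53 3
5617 318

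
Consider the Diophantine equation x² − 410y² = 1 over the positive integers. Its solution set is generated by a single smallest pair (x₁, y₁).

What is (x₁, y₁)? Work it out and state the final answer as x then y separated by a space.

d=410: √d = [20; 4,40] (ℓ=2, even), read p_1/q_1
a_0=20:  p_0=20·1+0=20,  q_0=20·0+1=1
a_1=4:  p_1=4·20+1=81,  q_1=4·1+0=4
(x₁, y₁) = (81, 4);  81² − 410·4² = 1 ✓

81 4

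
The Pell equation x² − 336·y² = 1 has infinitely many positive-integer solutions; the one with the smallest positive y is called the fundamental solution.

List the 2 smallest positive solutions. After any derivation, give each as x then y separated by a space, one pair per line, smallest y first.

d=336: √d = [18; 3,36] (ℓ=2, even), read p_1/q_1
i=0: a=18 ⇒ p=18, q=1
i=1: a=3 ⇒ p=55, q=3
→ (55, 3).  Check: 55²=3025, 336·3²=3024, difference 1.
(55+3√336)^2 = 6049 + 330√336

55 3
6049 330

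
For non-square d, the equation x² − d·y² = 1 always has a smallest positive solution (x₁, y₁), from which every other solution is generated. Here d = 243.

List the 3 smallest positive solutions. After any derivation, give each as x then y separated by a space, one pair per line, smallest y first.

70226 4505
9863382151 632736260
1385331749802026 88869073185015

√243 = [15; 1,1,2,3,15,3,2,1,1,30, …], period ℓ=10 (even) → k=9
a_0=15:  p_0=15·1+0=15,  q_0=15·0+1=1
…
a_2=1:  p_2=1·16+15=31,  q_2=1·1+1=2
…
a_4=3:  p_4=3·78+31=265,  q_4=3·5+2=17
a_5=15:  p_5=15·265+78=4053,  q_5=15·17+5=260
a_6=3:  p_6=3·4053+265=12424,  q_6=3·260+17=797
…
a_8=1:  p_8=1·28901+12424=41325,  q_8=1·1854+797=2651
a_9=1:  p_9=1·41325+28901=70226,  q_9=1·2651+1854=4505
→ (70226, 4505).  Check: 70226²=4931691076, 243·4505²=4931691075, difference 1.
(70226+4505√243)^2 = 9863382151 + 632736260√243
(70226+4505√243)^3 = 1385331749802026 + 88869073185015√243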